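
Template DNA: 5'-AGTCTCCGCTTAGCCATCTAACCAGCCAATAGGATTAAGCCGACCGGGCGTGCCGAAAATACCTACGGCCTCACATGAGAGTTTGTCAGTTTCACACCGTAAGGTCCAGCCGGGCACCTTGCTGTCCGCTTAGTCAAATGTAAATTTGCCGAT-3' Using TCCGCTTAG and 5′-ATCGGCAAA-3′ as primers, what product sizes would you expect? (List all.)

149 bp, 29 bp

The forward primer TCCGCTTAG matches the top strand at positions 5–13, 125–133.
The reverse primer's reverse complement is TTTGCCGAT, matching at positions 145–153.
Each forward site pairs with the reverse site to give a product ending at position 153: sizes 149, 29 bp.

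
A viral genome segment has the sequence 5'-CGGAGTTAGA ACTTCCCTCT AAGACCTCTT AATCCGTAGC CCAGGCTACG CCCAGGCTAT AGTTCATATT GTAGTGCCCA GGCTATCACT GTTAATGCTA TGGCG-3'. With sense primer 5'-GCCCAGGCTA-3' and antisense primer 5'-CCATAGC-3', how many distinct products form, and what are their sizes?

Three products: 65 bp, 54 bp, 28 bp

The forward primer GCCCAGGCTA matches the top strand at positions 39–48, 50–59, 76–85.
The reverse primer's reverse complement is GCTATGG, matching at positions 97–103.
Each forward site pairs with the reverse site to give a product ending at position 103: sizes 65, 54, 28 bp.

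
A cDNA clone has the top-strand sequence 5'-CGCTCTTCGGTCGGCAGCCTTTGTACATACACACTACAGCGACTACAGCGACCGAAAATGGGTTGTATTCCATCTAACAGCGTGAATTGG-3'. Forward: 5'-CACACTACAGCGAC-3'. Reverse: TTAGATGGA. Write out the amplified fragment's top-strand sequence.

5'-CACACTACAGCGACTACAGCGACCGAAAATGGGTTGTATTCCATCTAA-3'

The forward primer matches the template at positions 30–43.
Taking the reverse complement of TTAGATGGA gives TCCATCTAA, found at positions 69–77 on the template; the primer anneals here to the top strand with its 3' end pointing upstream.
The product is the template from position 30 through 77 (48 bp).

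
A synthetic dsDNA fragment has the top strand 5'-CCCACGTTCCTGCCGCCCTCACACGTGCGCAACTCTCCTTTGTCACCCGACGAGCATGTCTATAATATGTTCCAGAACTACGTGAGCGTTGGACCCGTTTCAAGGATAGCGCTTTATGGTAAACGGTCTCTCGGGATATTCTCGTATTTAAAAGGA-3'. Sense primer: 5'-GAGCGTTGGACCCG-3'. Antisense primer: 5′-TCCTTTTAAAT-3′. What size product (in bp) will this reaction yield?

Scanning the template, GAGCGTTGGACCCG occurs at positions 84–97; this primer anneals to the bottom strand there with its 3' end pointing downstream.
Reverse complement of the reverse primer: ATTTAAAAGGA. This occurs on the top strand at positions 146–156.
The product runs from position 84 to position 156, so its length is 156 − 84 + 1 = 73 bp.

73 bp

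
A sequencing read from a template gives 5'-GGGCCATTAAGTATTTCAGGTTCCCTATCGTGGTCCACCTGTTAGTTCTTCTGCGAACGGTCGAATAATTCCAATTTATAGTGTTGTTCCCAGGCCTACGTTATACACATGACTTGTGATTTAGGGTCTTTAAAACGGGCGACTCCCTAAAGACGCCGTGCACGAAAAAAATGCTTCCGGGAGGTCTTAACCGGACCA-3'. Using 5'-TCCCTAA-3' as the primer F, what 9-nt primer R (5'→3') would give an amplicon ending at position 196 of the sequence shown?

5'-GTCCGGTTA-3'

The forward primer binds at positions 144–150; the product's 3' end on the top strand is position 196.
The reverse primer anneals to the top strand over positions 188–196, i.e. to TAACCGGAC.
Its sequence written 5'→3' is the reverse complement: GTCCGGTTA.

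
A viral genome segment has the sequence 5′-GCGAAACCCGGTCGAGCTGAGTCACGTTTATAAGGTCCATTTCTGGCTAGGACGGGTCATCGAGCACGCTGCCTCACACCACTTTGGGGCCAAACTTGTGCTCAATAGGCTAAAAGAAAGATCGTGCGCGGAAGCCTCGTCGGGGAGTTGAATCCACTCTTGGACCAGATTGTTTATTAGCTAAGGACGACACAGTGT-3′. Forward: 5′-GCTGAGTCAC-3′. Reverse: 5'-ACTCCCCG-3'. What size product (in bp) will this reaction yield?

Forward primer GCTGAGTCAC is found on the top strand at positions 16–25.
Reverse complement of the reverse primer: CGGGGAGT. This occurs on the top strand at positions 141–148.
Product length = (reverse-primer end) − (forward-primer start) + 1 = 148 − 16 + 1 = 133 bp.

133 bp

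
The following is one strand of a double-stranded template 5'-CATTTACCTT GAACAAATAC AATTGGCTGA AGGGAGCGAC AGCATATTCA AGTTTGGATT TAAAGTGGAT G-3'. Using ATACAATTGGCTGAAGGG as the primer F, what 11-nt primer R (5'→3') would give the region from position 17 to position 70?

The product's 3' end on the top strand is position 70.
The reverse primer anneals to the top strand over positions 60–70, i.e. to TTAAAGTGGAT.
Its sequence written 5'→3' is the reverse complement: ATCCACTTTAA.

5'-ATCCACTTTAA-3'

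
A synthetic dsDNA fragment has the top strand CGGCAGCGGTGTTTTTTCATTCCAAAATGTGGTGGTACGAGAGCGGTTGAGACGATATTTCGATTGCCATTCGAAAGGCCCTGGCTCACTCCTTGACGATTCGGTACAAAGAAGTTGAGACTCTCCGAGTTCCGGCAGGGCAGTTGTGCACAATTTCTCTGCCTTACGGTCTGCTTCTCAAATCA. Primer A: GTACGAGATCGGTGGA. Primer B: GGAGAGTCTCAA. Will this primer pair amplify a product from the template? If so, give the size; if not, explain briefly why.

No product — primer A has no binding site in the template.

Primer A (GTACGAGATCGGTGGA) does not match the top strand, and its reverse complement TCCACCGATCTCGTAC does not match either.
With no annealing site for primer A, no amplification occurs.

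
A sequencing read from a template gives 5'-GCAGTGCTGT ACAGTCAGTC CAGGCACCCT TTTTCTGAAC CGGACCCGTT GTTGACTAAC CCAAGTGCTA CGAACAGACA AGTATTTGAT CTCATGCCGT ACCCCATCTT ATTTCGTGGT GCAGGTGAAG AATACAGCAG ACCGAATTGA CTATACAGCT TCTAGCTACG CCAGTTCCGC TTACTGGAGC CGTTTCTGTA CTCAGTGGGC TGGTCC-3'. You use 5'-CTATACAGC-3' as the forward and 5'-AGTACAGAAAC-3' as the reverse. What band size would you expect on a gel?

Forward primer CTATACAGC is found on the top strand at positions 151–159.
The reverse primer's reverse complement is GTTTCTGTACT, which matches the template at positions 192–202.
Product length = (reverse-primer end) − (forward-primer start) + 1 = 202 − 151 + 1 = 52 bp.

52 bp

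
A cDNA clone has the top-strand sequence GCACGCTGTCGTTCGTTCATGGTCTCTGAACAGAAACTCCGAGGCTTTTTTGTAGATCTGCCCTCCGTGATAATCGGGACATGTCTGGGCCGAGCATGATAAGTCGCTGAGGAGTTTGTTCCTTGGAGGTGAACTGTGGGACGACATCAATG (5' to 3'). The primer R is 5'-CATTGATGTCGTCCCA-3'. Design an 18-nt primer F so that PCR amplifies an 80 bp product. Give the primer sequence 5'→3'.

The reverse primer's reverse complement TGGGACGACATCAATG matches the template at positions 137–152, so the product ends at position 152.
An 80 bp product then starts at position 152 − 80 + 1 = 73.
The forward primer is identical to the top strand there: ATCGGGACATGTCTGGGC.

5'-ATCGGGACATGTCTGGGC-3'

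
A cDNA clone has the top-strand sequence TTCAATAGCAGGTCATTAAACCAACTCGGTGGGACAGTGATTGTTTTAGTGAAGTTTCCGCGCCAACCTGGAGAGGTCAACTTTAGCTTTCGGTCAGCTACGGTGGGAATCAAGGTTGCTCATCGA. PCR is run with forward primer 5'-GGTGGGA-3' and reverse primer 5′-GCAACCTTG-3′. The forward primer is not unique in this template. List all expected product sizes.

92 bp, 18 bp

The forward primer GGTGGGA matches the top strand at positions 28–34, 102–108.
The reverse primer's reverse complement is CAAGGTTGC, matching at positions 111–119.
Each forward site pairs with the reverse site to give a product ending at position 119: sizes 92, 18 bp.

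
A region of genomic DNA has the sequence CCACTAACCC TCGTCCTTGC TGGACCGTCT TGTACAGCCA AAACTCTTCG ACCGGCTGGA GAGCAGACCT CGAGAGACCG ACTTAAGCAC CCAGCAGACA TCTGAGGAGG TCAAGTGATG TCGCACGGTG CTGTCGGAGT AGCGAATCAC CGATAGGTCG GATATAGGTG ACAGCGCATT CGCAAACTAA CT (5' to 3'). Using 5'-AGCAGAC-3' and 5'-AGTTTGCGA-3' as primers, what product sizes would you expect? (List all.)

The forward primer AGCAGAC matches the top strand at positions 62–68, 93–99.
The reverse primer's reverse complement is TCGCAAACT, matching at positions 180–188.
Each forward site pairs with the reverse site to give a product ending at position 188: sizes 127, 96 bp.

127 bp, 96 bp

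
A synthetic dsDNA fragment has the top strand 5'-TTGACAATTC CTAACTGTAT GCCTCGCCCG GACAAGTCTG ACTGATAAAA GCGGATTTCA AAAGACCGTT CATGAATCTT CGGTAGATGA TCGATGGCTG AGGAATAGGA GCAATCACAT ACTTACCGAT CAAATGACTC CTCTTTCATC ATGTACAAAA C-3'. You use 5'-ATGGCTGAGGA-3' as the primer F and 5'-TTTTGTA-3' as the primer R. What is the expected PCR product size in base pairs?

67 bp

Scanning the template, ATGGCTGAGGA occurs at positions 94–104; this primer anneals to the bottom strand there with its 3' end pointing downstream.
Taking the reverse complement of TTTTGTA gives TACAAAA, found at positions 154–160 on the template; the primer anneals here to the top strand with its 3' end pointing upstream.
The product runs from position 94 to position 160, so its length is 160 − 94 + 1 = 67 bp.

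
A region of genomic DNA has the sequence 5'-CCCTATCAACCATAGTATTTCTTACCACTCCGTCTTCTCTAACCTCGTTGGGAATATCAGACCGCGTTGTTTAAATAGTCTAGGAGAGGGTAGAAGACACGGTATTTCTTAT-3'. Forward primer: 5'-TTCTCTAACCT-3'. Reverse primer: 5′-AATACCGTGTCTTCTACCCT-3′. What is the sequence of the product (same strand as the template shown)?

5'-TTCTCTAACCTCGTTGGGAATATCAGACCGCGTTGTTTAAATAGTCTAGGAGAGGGTAGAAGACACGGTATT-3'

Forward primer TTCTCTAACCT is found on the top strand at positions 35–45.
Taking the reverse complement of AATACCGTGTCTTCTACCCT gives AGGGTAGAAGACACGGTATT, found at positions 87–106 on the template; the primer anneals here to the top strand with its 3' end pointing upstream.
The product is the template from position 35 through 106 (72 bp).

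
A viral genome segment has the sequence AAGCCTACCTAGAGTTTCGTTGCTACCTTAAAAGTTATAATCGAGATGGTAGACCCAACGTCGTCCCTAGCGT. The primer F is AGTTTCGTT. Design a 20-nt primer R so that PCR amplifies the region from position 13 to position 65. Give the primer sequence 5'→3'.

The product's 3' end on the top strand is position 65.
The reverse primer anneals to the top strand over positions 46–65, i.e. to ATGGTAGACCCAACGTCGTC.
Its sequence written 5'→3' is the reverse complement: GACGACGTTGGGTCTACCAT.

5'-GACGACGTTGGGTCTACCAT-3'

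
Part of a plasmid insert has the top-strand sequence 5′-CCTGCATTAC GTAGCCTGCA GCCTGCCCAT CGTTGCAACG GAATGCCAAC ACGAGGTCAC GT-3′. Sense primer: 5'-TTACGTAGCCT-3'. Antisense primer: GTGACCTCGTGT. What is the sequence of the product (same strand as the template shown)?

Scanning the template, TTACGTAGCCT occurs at positions 7–17; this primer anneals to the bottom strand there with its 3' end pointing downstream.
Reverse complement of the reverse primer: ACACGAGGTCAC. This occurs on the top strand at positions 49–60.
The product is the template from position 7 through 60 (54 bp).

5'-TTACGTAGCCTGCAGCCTGCCCATCGTTGCAACGGAATGCCAACACGAGGTCAC-3'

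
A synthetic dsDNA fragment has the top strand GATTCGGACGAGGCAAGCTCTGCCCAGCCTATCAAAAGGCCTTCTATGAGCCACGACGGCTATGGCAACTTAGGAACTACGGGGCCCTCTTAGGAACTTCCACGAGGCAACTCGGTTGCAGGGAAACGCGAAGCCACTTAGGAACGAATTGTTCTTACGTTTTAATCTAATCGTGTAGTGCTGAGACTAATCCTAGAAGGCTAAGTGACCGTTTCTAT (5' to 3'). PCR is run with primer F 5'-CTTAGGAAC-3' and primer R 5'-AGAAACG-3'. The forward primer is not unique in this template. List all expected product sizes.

The forward primer CTTAGGAAC matches the top strand at positions 69–77, 89–97, 137–145.
The reverse primer's reverse complement is CGTTTCT, matching at positions 210–216.
Each forward site pairs with the reverse site to give a product ending at position 216: sizes 148, 128, 80 bp.

148 bp, 128 bp, 80 bp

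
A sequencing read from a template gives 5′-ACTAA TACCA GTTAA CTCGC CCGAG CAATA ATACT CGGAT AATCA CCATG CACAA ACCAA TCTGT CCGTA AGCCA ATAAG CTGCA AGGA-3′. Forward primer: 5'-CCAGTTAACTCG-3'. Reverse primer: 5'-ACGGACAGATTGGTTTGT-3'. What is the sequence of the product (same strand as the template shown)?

5'-CCAGTTAACTCGCCCGAGCAATAATACTCGGATAATCACCATGCACAAACCAATCTGTCCGT-3'

Forward primer CCAGTTAACTCG is found on the top strand at positions 8–19.
The reverse primer's reverse complement is ACAAACCAATCTGTCCGT, which matches the template at positions 52–69.
The product is the template from position 8 through 69 (62 bp).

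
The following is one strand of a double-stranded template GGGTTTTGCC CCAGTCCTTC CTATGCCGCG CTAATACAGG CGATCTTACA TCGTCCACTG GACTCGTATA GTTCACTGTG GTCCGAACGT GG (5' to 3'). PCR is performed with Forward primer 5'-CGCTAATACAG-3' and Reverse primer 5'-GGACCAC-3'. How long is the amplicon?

The forward primer matches the template at positions 29–39.
Reverse complement of the reverse primer: GTGGTCC. This occurs on the top strand at positions 78–84.
Product length = (reverse-primer end) − (forward-primer start) + 1 = 84 − 29 + 1 = 56 bp.

56 bp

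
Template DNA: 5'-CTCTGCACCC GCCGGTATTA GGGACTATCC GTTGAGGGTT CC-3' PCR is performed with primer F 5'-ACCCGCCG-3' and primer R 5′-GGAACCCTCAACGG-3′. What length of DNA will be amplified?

Scanning the template, ACCCGCCG occurs at positions 7–14; this primer anneals to the bottom strand there with its 3' end pointing downstream.
Reverse complement of the reverse primer: CCGTTGAGGGTTCC. This occurs on the top strand at positions 29–42.
The product runs from position 7 to position 42, so its length is 42 − 7 + 1 = 36 bp.

36 bp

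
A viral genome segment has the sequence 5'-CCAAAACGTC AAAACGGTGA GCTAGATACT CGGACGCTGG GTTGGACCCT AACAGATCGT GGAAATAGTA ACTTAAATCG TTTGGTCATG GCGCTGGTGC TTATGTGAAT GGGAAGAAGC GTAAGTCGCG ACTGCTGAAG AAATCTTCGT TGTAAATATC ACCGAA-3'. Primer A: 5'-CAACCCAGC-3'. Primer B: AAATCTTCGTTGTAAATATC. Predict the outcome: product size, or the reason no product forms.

No product — the primers' 3' ends point away from each other.

Primer A (CAACCCAGC) has reverse complement GCTGGGTTG, which matches the top strand at positions 36–44; primer A anneals to the top strand there with its 3' end pointing upstream toward position 36.
Primer B (AAATCTTCGTTGTAAATATC) matches the top strand directly at positions 141–160; it anneals to the bottom strand with its 3' end pointing downstream toward position 160.
The 3' ends diverge (primer A extends toward position 1, primer B toward position 166), so the primers never converge on a shared product.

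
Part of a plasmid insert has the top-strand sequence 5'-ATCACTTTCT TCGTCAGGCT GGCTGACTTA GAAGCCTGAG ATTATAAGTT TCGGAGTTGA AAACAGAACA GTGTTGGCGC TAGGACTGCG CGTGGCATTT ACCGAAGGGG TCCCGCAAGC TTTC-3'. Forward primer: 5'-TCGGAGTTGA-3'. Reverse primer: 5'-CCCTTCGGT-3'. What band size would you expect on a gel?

Forward primer TCGGAGTTGA is found on the top strand at positions 51–60.
Taking the reverse complement of CCCTTCGGT gives ACCGAAGGG, found at positions 101–109 on the template; the primer anneals here to the top strand with its 3' end pointing upstream.
Product length = (reverse-primer end) − (forward-primer start) + 1 = 109 − 51 + 1 = 59 bp.

59 bp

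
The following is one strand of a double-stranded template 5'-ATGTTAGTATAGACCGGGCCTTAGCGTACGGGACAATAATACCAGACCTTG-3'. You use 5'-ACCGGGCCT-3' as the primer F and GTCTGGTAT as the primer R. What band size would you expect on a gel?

35 bp

The forward primer matches the template at positions 13–21.
The reverse primer's reverse complement is ATACCAGAC, which matches the template at positions 39–47.
Amplicon spans positions 13–47: 35 bp.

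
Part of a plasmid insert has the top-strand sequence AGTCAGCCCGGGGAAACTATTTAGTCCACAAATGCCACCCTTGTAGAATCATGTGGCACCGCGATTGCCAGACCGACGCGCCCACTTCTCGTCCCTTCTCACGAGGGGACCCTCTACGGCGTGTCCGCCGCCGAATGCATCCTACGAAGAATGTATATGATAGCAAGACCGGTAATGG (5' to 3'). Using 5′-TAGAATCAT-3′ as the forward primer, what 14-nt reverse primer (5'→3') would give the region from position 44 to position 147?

The product's 3' end on the top strand is position 147.
The reverse primer anneals to the top strand over positions 134–147, i.e. to AATGCATCCTACGA.
Its sequence written 5'→3' is the reverse complement: TCGTAGGATGCATT.

5'-TCGTAGGATGCATT-3'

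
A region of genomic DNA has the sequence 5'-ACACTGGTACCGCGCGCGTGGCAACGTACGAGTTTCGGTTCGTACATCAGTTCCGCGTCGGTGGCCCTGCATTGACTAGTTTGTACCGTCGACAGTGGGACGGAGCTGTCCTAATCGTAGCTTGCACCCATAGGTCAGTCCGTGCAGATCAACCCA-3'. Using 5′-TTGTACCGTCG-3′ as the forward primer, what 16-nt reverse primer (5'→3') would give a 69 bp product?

The forward primer binds at positions 81–91, so a 69 bp product ends at position 81 + 69 − 1 = 149.
The reverse primer anneals to the top strand over positions 134–149, i.e. to GTCAGTCCGTGCAGAT.
Its sequence written 5'→3' is the reverse complement: ATCTGCACGGACTGAC.

5'-ATCTGCACGGACTGAC-3'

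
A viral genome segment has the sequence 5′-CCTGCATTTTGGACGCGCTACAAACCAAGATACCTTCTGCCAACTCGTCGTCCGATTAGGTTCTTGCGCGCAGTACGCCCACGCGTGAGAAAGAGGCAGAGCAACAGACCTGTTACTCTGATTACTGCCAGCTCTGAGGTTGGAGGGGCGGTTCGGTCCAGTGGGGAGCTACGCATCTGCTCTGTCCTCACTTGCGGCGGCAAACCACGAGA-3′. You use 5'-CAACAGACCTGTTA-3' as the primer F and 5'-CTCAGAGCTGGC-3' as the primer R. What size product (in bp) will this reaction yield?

37 bp

The forward primer matches the template at positions 102–115.
Reverse complement of the reverse primer: GCCAGCTCTGAG. This occurs on the top strand at positions 127–138.
Amplicon spans positions 102–138: 37 bp.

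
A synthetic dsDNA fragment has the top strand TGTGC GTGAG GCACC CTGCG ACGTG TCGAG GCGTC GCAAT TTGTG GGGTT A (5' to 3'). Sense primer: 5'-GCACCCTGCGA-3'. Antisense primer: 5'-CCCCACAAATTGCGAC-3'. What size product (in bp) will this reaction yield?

Forward primer GCACCCTGCGA is found on the top strand at positions 11–21.
The reverse primer's reverse complement is GTCGCAATTTGTGGGG, which matches the template at positions 33–48.
Amplicon spans positions 11–48: 38 bp.

38 bp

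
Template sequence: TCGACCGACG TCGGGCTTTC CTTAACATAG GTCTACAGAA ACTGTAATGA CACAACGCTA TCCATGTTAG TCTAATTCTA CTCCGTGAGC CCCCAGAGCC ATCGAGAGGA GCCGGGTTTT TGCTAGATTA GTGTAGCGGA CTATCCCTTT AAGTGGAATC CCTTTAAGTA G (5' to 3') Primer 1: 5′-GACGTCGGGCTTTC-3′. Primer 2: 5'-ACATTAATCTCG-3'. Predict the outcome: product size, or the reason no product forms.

Primer 2 (ACATTAATCTCG) does not match the top strand, and its reverse complement CGAGATTAATGT does not match either.
With no annealing site for primer 2, no amplification occurs.

No product — primer 2 has no binding site in the template.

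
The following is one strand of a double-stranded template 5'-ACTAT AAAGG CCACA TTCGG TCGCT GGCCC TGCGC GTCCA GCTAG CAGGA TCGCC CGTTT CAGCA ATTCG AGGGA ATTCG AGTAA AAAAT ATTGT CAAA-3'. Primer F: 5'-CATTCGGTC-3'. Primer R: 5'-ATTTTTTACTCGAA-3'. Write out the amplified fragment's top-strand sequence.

5'-CATTCGGTCGCTGGCCCTGCGCGTCCAGCTAGCAGGATCGCCCGTTTCAGCAATTCGAGGGAATTCGAGTAAAAAAT-3'

Forward primer CATTCGGTC is found on the top strand at positions 14–22.
The reverse primer's reverse complement is TTCGAGTAAAAAAT, which matches the template at positions 77–90.
The product is the template from position 14 through 90 (77 bp).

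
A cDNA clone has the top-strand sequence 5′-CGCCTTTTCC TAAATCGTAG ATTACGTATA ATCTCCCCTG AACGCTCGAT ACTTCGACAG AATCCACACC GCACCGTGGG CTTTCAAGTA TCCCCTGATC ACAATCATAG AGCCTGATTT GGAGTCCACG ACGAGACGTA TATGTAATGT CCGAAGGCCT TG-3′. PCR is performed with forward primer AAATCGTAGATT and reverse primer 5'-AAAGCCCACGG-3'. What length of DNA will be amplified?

Forward primer AAATCGTAGATT is found on the top strand at positions 12–23.
Reverse complement of the reverse primer: CCGTGGGCTTT. This occurs on the top strand at positions 74–84.
Amplicon spans positions 12–84: 73 bp.

73 bp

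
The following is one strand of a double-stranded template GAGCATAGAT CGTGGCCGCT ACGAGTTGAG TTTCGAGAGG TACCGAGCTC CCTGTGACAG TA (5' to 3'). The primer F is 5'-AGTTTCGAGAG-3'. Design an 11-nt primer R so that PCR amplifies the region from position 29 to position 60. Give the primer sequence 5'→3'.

The product's 3' end on the top strand is position 60.
The reverse primer anneals to the top strand over positions 50–60, i.e. to CCCTGTGACAG.
Its sequence written 5'→3' is the reverse complement: CTGTCACAGGG.

5'-CTGTCACAGGG-3'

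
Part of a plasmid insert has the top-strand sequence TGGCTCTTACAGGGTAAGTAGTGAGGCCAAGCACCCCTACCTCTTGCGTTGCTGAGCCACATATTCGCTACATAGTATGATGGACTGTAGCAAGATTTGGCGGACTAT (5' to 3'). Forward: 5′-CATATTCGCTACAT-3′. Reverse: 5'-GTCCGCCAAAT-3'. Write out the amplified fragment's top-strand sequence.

5'-CATATTCGCTACATAGTATGATGGACTGTAGCAAGATTTGGCGGAC-3'

Scanning the template, CATATTCGCTACAT occurs at positions 60–73; this primer anneals to the bottom strand there with its 3' end pointing downstream.
Taking the reverse complement of GTCCGCCAAAT gives ATTTGGCGGAC, found at positions 95–105 on the template; the primer anneals here to the top strand with its 3' end pointing upstream.
The product is the template from position 60 through 105 (46 bp).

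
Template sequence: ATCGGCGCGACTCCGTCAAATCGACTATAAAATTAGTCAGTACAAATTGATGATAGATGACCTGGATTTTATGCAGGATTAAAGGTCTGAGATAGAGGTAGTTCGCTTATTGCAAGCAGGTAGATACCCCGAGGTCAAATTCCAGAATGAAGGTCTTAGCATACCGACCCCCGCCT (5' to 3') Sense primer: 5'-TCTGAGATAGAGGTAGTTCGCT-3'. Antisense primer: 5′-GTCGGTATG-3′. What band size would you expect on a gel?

Scanning the template, TCTGAGATAGAGGTAGTTCGCT occurs at positions 86–107; this primer anneals to the bottom strand there with its 3' end pointing downstream.
Taking the reverse complement of GTCGGTATG gives CATACCGAC, found at positions 160–168 on the template; the primer anneals here to the top strand with its 3' end pointing upstream.
Amplicon spans positions 86–168: 83 bp.

83 bp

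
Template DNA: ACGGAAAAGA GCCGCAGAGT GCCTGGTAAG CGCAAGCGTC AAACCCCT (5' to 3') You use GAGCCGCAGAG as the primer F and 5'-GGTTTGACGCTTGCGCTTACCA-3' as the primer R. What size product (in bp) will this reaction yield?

37 bp

The forward primer matches the template at positions 9–19.
Taking the reverse complement of GGTTTGACGCTTGCGCTTACCA gives TGGTAAGCGCAAGCGTCAAACC, found at positions 24–45 on the template; the primer anneals here to the top strand with its 3' end pointing upstream.
The product runs from position 9 to position 45, so its length is 45 − 9 + 1 = 37 bp.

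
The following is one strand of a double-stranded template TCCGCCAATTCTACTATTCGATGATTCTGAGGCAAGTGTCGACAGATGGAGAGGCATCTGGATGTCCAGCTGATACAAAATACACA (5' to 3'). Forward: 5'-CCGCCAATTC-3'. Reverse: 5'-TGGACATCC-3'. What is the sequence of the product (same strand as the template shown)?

The forward primer matches the template at positions 2–11.
Taking the reverse complement of TGGACATCC gives GGATGTCCA, found at positions 60–68 on the template; the primer anneals here to the top strand with its 3' end pointing upstream.
The product is the template from position 2 through 68 (67 bp).

5'-CCGCCAATTCTACTATTCGATGATTCTGAGGCAAGTGTCGACAGATGGAGAGGCATCTGGATGTCCA-3'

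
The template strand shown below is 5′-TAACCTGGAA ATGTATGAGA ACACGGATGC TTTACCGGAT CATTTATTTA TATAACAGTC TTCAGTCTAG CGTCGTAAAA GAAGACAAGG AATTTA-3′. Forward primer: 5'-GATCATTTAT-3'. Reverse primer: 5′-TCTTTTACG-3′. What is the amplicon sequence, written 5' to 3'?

5'-GATCATTTATTTATATAACAGTCTTCAGTCTAGCGTCGTAAAAGA-3'

The forward primer matches the template at positions 38–47.
Taking the reverse complement of TCTTTTACG gives CGTAAAAGA, found at positions 74–82 on the template; the primer anneals here to the top strand with its 3' end pointing upstream.
The product is the template from position 38 through 82 (45 bp).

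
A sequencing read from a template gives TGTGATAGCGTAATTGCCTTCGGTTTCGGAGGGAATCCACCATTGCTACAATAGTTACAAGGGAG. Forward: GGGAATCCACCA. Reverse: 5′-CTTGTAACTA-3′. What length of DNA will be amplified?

The forward primer matches the template at positions 31–42.
The reverse primer's reverse complement is TAGTTACAAG, which matches the template at positions 52–61.
Product length = (reverse-primer end) − (forward-primer start) + 1 = 61 − 31 + 1 = 31 bp.

31 bp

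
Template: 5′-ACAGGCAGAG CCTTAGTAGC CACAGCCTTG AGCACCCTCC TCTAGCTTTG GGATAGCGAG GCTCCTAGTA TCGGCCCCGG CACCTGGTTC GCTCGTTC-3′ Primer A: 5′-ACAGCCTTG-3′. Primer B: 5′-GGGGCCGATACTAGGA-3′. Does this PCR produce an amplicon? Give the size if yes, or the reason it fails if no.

Primer A (ACAGCCTTG) matches the top strand at positions 22–30; it acts as a forward primer.
Primer B's reverse complement is TCCTAGTATCGGCCCC, matching the top strand at positions 63–78; it acts as a reverse primer.
The 3' ends face each other across positions 22–78, giving a 57 bp product.

Yes — a 57 bp product.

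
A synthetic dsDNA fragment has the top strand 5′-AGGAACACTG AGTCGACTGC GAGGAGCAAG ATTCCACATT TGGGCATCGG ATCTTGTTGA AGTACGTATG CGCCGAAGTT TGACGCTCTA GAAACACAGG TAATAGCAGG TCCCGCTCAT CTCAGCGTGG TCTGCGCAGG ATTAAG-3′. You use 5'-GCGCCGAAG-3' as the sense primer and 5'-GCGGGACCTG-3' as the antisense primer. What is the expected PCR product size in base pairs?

47 bp

The forward primer matches the template at positions 70–78.
Taking the reverse complement of GCGGGACCTG gives CAGGTCCCGC, found at positions 107–116 on the template; the primer anneals here to the top strand with its 3' end pointing upstream.
Product length = (reverse-primer end) − (forward-primer start) + 1 = 116 − 70 + 1 = 47 bp.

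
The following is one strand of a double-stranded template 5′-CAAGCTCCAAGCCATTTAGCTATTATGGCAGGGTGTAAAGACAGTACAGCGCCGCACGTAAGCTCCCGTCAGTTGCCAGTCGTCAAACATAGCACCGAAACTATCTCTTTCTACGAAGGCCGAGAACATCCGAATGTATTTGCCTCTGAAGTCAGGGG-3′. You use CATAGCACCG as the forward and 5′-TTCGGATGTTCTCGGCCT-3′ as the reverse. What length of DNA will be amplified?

The forward primer matches the template at positions 88–97.
Taking the reverse complement of TTCGGATGTTCTCGGCCT gives AGGCCGAGAACATCCGAA, found at positions 117–134 on the template; the primer anneals here to the top strand with its 3' end pointing upstream.
The product runs from position 88 to position 134, so its length is 134 − 88 + 1 = 47 bp.

47 bp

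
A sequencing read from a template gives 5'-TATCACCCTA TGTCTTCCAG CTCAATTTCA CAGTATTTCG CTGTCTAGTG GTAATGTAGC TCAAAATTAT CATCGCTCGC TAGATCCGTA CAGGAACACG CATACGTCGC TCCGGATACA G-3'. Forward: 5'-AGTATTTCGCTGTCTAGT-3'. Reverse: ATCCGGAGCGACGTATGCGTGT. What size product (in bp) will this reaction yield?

The forward primer matches the template at positions 32–49.
The reverse primer's reverse complement is ACACGCATACGTCGCTCCGGAT, which matches the template at positions 96–117.
The product runs from position 32 to position 117, so its length is 117 − 32 + 1 = 86 bp.

86 bp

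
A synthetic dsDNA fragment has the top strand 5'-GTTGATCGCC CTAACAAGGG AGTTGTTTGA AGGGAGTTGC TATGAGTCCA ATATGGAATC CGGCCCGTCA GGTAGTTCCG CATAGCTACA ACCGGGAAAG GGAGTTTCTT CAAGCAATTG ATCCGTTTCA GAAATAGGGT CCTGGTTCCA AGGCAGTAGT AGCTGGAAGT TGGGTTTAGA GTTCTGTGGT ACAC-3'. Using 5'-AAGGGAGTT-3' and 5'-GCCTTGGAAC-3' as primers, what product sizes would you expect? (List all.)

139 bp, 125 bp, 57 bp

The forward primer AAGGGAGTT matches the top strand at positions 16–24, 30–38, 98–106.
The reverse primer's reverse complement is GTTCCAAGGC, matching at positions 145–154.
Each forward site pairs with the reverse site to give a product ending at position 154: sizes 139, 125, 57 bp.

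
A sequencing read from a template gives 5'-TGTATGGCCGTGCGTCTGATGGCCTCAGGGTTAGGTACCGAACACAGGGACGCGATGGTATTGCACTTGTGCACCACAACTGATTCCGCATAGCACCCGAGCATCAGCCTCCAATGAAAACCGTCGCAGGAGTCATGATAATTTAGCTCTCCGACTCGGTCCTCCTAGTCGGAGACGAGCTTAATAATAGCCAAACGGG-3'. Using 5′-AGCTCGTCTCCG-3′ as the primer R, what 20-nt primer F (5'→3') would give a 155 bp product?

The reverse primer's reverse complement CGGAGACGAGCT matches the template at positions 170–181, so the product ends at position 181.
A 155 bp product then starts at position 181 − 155 + 1 = 27.
The forward primer is identical to the top strand there: AGGGTTAGGTACCGAACACA.

5'-AGGGTTAGGTACCGAACACA-3'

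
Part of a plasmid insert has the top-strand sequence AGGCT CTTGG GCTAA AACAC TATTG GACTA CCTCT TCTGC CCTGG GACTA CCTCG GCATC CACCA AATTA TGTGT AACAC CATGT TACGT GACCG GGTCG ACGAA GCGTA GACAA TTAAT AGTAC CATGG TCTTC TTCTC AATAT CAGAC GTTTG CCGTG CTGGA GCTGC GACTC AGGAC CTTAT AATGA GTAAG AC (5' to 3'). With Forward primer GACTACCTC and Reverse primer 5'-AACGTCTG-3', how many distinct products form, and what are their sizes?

Two products: 128 bp, 108 bp

The forward primer GACTACCTC matches the top strand at positions 26–34, 46–54.
The reverse primer's reverse complement is CAGACGTT, matching at positions 146–153.
Each forward site pairs with the reverse site to give a product ending at position 153: sizes 128, 108 bp.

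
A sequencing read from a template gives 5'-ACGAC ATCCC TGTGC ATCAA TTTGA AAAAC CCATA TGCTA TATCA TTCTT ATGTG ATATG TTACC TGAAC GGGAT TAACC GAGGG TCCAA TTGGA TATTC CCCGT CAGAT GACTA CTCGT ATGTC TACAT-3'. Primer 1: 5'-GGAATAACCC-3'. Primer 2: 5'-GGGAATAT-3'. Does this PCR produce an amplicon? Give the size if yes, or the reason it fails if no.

No product — primer 1 has no binding site in the template.

Primer 1 (GGAATAACCC) does not match the top strand, and its reverse complement GGGTTATTCC does not match either.
With no annealing site for primer 1, no amplification occurs.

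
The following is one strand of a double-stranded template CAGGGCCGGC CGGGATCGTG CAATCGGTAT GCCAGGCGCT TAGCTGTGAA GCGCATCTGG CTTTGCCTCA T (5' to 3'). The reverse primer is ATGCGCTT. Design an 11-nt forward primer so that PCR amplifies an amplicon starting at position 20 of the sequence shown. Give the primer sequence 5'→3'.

5'-GCAATCGGTAT-3'

The reverse primer's reverse complement AAGCGCAT matches the template at positions 49–56; the product starts at position 20.
The forward primer is identical to the top strand over positions 20–30: GCAATCGGTAT.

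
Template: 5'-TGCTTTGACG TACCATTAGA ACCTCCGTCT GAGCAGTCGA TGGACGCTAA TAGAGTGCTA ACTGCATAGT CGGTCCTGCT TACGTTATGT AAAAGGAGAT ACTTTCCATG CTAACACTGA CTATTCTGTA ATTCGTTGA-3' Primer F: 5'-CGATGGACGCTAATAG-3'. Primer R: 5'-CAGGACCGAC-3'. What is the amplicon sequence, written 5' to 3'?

The forward primer matches the template at positions 38–53.
The reverse primer's reverse complement is GTCGGTCCTG, which matches the template at positions 69–78.
The product is the template from position 38 through 78 (41 bp).

5'-CGATGGACGCTAATAGAGTGCTAACTGCATAGTCGGTCCTG-3'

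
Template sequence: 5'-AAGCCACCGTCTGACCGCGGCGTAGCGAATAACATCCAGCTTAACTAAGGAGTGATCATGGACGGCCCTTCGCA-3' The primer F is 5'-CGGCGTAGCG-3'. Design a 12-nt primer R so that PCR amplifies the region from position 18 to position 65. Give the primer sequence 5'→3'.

The product's 3' end on the top strand is position 65.
The reverse primer anneals to the top strand over positions 54–65, i.e. to GATCATGGACGG.
Its sequence written 5'→3' is the reverse complement: CCGTCCATGATC.

5'-CCGTCCATGATC-3'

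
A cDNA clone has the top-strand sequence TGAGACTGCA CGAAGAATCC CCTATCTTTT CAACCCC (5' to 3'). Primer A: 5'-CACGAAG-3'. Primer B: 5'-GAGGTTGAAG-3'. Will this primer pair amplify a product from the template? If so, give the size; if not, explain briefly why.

No product — primer B has no binding site in the template.

Primer B (GAGGTTGAAG) does not match the top strand, and its reverse complement CTTCAACCTC does not match either.
With no annealing site for primer B, no amplification occurs.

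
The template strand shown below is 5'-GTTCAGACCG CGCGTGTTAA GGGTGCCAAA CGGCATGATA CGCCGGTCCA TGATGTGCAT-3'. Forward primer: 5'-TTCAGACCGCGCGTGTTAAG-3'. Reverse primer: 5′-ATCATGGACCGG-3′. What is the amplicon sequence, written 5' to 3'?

5'-TTCAGACCGCGCGTGTTAAGGGTGCCAAACGGCATGATACGCCGGTCCATGAT-3'

The forward primer matches the template at positions 2–21.
Taking the reverse complement of ATCATGGACCGG gives CCGGTCCATGAT, found at positions 43–54 on the template; the primer anneals here to the top strand with its 3' end pointing upstream.
The product is the template from position 2 through 54 (53 bp).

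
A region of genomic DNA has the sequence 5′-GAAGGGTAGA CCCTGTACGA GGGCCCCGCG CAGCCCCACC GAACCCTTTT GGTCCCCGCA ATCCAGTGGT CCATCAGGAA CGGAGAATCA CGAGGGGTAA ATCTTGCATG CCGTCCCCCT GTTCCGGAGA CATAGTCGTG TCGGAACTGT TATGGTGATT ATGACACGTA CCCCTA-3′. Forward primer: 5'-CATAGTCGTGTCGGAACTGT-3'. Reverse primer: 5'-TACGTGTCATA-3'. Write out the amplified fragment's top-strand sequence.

5'-CATAGTCGTGTCGGAACTGTTATGGTGATTATGACACGTA-3'

The forward primer matches the template at positions 131–150.
Reverse complement of the reverse primer: TATGACACGTA. This occurs on the top strand at positions 160–170.
The product is the template from position 131 through 170 (40 bp).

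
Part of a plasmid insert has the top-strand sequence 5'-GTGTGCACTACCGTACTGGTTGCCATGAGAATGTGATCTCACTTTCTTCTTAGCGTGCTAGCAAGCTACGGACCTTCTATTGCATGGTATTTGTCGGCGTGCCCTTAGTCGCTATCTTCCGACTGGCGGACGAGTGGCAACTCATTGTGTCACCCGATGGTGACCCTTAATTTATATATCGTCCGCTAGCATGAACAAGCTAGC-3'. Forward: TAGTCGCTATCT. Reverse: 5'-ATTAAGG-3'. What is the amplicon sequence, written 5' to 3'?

5'-TAGTCGCTATCTTCCGACTGGCGGACGAGTGGCAACTCATTGTGTCACCCGATGGTGACCCTTAAT-3'

Forward primer TAGTCGCTATCT is found on the top strand at positions 106–117.
Taking the reverse complement of ATTAAGG gives CCTTAAT, found at positions 165–171 on the template; the primer anneals here to the top strand with its 3' end pointing upstream.
The product is the template from position 106 through 171 (66 bp).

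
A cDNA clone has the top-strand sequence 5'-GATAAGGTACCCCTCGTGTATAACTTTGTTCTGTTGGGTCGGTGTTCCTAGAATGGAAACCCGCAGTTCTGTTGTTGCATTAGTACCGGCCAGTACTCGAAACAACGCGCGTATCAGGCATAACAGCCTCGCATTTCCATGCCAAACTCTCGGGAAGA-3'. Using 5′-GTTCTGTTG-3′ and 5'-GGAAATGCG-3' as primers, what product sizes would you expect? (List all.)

The forward primer GTTCTGTTG matches the top strand at positions 28–36, 66–74.
The reverse primer's reverse complement is CGCATTTCC, matching at positions 130–138.
Each forward site pairs with the reverse site to give a product ending at position 138: sizes 111, 73 bp.

111 bp, 73 bp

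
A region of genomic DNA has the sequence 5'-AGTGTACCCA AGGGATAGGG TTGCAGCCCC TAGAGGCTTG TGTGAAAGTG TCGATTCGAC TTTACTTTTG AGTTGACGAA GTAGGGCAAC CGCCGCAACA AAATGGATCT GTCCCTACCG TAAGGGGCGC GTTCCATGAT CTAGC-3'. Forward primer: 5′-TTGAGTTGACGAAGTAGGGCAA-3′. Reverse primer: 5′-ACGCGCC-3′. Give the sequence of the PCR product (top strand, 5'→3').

5'-TTGAGTTGACGAAGTAGGGCAACCGCCGCAACAAAATGGATCTGTCCCTACCGTAAGGGGCGCGT-3'

Forward primer TTGAGTTGACGAAGTAGGGCAA is found on the top strand at positions 68–89.
Reverse complement of the reverse primer: GGCGCGT. This occurs on the top strand at positions 126–132.
The product is the template from position 68 through 132 (65 bp).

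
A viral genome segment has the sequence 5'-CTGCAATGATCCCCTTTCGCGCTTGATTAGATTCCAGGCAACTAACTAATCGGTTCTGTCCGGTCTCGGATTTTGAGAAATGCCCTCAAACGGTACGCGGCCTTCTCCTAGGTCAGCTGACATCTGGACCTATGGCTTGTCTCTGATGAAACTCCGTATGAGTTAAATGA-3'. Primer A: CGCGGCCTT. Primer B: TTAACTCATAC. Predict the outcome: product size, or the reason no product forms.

Yes — a 71 bp product.

Primer A (CGCGGCCTT) matches the top strand at positions 96–104; it acts as a forward primer.
Primer B's reverse complement is GTATGAGTTAA, matching the top strand at positions 156–166; it acts as a reverse primer.
The 3' ends face each other across positions 96–166, giving a 71 bp product.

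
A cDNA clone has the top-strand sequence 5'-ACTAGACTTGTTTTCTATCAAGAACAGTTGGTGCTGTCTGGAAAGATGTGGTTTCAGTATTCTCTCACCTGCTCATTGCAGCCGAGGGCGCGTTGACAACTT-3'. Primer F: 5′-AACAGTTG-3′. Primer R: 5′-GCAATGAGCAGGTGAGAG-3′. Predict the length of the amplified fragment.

57 bp

Forward primer AACAGTTG is found on the top strand at positions 23–30.
The reverse primer's reverse complement is CTCTCACCTGCTCATTGC, which matches the template at positions 62–79.
Product length = (reverse-primer end) − (forward-primer start) + 1 = 79 − 23 + 1 = 57 bp.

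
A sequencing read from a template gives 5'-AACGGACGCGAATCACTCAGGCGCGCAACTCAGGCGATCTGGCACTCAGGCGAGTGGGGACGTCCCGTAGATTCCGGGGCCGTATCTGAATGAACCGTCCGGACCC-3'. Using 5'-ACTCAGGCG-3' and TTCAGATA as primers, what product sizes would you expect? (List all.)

76 bp, 63 bp, 47 bp

The forward primer ACTCAGGCG matches the top strand at positions 15–23, 28–36, 44–52.
The reverse primer's reverse complement is TATCTGAA, matching at positions 83–90.
Each forward site pairs with the reverse site to give a product ending at position 90: sizes 76, 63, 47 bp.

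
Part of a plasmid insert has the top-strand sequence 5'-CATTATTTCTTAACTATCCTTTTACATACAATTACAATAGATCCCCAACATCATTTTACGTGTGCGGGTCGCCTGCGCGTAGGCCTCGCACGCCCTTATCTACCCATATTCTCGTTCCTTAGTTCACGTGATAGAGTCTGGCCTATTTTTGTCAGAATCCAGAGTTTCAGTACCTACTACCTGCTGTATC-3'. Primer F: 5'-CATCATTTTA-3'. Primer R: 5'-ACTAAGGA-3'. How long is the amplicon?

The forward primer matches the template at positions 49–58.
Taking the reverse complement of ACTAAGGA gives TCCTTAGT, found at positions 116–123 on the template; the primer anneals here to the top strand with its 3' end pointing upstream.
Product length = (reverse-primer end) − (forward-primer start) + 1 = 123 − 49 + 1 = 75 bp.

75 bp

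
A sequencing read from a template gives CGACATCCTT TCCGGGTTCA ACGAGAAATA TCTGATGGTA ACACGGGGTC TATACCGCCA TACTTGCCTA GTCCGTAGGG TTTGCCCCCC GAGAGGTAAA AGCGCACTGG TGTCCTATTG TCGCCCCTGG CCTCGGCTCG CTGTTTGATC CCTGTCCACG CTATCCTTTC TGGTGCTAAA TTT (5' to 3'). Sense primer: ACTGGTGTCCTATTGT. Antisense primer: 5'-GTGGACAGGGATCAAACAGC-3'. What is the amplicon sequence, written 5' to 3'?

5'-ACTGGTGTCCTATTGTCGCCCCTGGCCTCGGCTCGCTGTTTGATCCCTGTCCAC-3'

The forward primer matches the template at positions 106–121.
The reverse primer's reverse complement is GCTGTTTGATCCCTGTCCAC, which matches the template at positions 140–159.
The product is the template from position 106 through 159 (54 bp).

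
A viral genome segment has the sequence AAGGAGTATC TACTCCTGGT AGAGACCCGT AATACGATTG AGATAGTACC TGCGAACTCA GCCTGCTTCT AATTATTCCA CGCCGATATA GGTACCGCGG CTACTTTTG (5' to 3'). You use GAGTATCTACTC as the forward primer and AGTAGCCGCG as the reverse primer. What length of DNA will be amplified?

Scanning the template, GAGTATCTACTC occurs at positions 4–15; this primer anneals to the bottom strand there with its 3' end pointing downstream.
The reverse primer's reverse complement is CGCGGCTACT, which matches the template at positions 96–105.
Amplicon spans positions 4–105: 102 bp.

102 bp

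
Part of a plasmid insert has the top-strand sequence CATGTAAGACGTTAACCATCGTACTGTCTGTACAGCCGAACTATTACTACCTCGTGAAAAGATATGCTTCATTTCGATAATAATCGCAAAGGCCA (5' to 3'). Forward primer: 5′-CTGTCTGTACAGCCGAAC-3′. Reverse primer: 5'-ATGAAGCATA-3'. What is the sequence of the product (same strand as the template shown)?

5'-CTGTCTGTACAGCCGAACTATTACTACCTCGTGAAAAGATATGCTTCAT-3'

Forward primer CTGTCTGTACAGCCGAAC is found on the top strand at positions 24–41.
Reverse complement of the reverse primer: TATGCTTCAT. This occurs on the top strand at positions 63–72.
The product is the template from position 24 through 72 (49 bp).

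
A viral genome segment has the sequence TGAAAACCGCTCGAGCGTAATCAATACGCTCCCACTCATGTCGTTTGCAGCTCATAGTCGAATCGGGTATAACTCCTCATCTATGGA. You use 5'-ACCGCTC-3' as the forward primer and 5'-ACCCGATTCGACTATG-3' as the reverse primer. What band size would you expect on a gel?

Forward primer ACCGCTC is found on the top strand at positions 6–12.
The reverse primer's reverse complement is CATAGTCGAATCGGGT, which matches the template at positions 53–68.
Amplicon spans positions 6–68: 63 bp.

63 bp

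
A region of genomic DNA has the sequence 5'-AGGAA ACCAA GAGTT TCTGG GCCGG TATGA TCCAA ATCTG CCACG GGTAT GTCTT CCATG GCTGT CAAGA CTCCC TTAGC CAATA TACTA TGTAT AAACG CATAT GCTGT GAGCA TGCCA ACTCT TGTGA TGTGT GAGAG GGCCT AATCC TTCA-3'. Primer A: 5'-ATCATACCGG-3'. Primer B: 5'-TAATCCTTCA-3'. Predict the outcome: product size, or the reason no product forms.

Primer A (ATCATACCGG) has reverse complement CCGGTATGAT, which matches the top strand at positions 22–31; primer A anneals to the top strand there with its 3' end pointing upstream toward position 22.
Primer B (TAATCCTTCA) matches the top strand directly at positions 145–154; it anneals to the bottom strand with its 3' end pointing downstream toward position 154.
The 3' ends diverge (primer A extends toward position 1, primer B toward position 154), so the primers never converge on a shared product.

No product — the primers' 3' ends point away from each other.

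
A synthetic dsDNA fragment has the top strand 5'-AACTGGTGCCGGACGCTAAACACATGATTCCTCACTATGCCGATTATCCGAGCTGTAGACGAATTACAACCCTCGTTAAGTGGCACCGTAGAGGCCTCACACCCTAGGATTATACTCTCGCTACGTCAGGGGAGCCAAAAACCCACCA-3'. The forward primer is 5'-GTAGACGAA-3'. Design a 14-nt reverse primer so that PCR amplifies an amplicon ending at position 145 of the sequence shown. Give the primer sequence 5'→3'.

5'-TGGGTTTTTGGCTC-3'

The forward primer binds at positions 55–63; the product's 3' end on the top strand is position 145.
The reverse primer anneals to the top strand over positions 132–145, i.e. to GAGCCAAAAACCCA.
Its sequence written 5'→3' is the reverse complement: TGGGTTTTTGGCTC.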